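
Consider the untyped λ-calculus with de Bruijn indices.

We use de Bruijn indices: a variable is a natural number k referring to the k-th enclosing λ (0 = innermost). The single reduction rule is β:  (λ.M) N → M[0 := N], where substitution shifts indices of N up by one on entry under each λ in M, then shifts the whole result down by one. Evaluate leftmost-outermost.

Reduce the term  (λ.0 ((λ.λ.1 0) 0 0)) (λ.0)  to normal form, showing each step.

Answer: normal form = λ.0  (in 5 steps)

Reduction:
  start: (λ.0 ((λ.λ.1 0) 0 0)) (λ.0)
  step 1: (λ.0) ((λ.λ.1 0) (λ.0) (λ.0))
  step 2: (λ.λ.1 0) (λ.0) (λ.0)
  step 3: (λ.(λ.0) 0) (λ.0)
  step 4: (λ.0) (λ.0)
  step 5: λ.0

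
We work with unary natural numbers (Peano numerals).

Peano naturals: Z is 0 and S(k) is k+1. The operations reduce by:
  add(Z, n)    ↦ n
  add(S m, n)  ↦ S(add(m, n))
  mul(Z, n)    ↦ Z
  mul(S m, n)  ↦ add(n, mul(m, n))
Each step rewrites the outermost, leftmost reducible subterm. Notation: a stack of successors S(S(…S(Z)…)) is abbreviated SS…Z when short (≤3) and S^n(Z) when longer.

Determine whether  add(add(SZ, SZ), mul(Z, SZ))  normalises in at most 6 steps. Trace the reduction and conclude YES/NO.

Answer: YES — reaches normal form SSZ in 6 ≤ 6 steps

Derivation:
  start: add(add(SZ, SZ), mul(Z, SZ))
  step 1: add(S(add(Z, SZ)), mul(Z, SZ))
  step 2: S(add(add(Z, SZ), mul(Z, SZ)))
  step 3: S(add(SZ, mul(Z, SZ)))
  step 4: S(S(add(Z, mul(Z, SZ))))
  step 5: S(S(mul(Z, SZ)))
  step 6: SSZ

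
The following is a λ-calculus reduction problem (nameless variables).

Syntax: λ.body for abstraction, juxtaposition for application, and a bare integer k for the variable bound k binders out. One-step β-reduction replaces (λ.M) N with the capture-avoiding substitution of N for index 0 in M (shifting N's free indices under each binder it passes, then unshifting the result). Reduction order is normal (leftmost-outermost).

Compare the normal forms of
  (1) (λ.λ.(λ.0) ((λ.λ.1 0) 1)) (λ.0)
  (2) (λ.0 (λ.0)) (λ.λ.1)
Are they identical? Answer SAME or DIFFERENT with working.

Term A:
  start: (λ.λ.(λ.0) ((λ.λ.1 0) 1)) (λ.0)
  step 1: λ.(λ.0) ((λ.λ.1 0) (λ.0))
  step 2: λ.(λ.λ.1 0) (λ.0)
  step 3: λ.λ.(λ.0) 0
  step 4: λ.λ.0

Term B:
  start: (λ.0 (λ.0)) (λ.λ.1)
  step 1: (λ.λ.1) (λ.0)
  step 2: λ.λ.0

Answer: SAME — A ⇓ λ.λ.0, B ⇓ λ.λ.0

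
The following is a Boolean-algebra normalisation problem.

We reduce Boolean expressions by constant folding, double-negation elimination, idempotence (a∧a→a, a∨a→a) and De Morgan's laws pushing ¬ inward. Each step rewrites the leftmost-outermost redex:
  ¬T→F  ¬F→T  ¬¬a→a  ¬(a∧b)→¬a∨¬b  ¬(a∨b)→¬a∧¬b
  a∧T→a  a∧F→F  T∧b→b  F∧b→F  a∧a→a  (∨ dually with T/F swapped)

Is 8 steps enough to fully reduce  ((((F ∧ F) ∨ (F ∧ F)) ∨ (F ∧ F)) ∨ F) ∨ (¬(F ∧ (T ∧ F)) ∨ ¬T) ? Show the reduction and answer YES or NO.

  start: ((((F ∧ F) ∨ (F ∧ F)) ∨ (F ∧ F)) ∨ F) ∨ (¬(F ∧ (T ∧ F)) ∨ ¬T)
  →1  (((F ∧ F) ∨ (F ∧ F)) ∨ (F ∧ F)) ∨ (¬(F ∧ (T ∧ F)) ∨ ¬T)
  →2  ((F ∧ F) ∨ (F ∧ F)) ∨ (¬(F ∧ (T ∧ F)) ∨ ¬T)
  →3  (F ∧ F) ∨ (¬(F ∧ (T ∧ F)) ∨ ¬T)
  →4  F ∨ (¬(F ∧ (T ∧ F)) ∨ ¬T)
  →5  ¬(F ∧ (T ∧ F)) ∨ ¬T
  →6  (¬F ∨ ¬(T ∧ F)) ∨ ¬T
  →7  (T ∨ ¬(T ∧ F)) ∨ ¬T
  →8  T ∨ ¬T

Answer: NO — after 8 steps the term is T ∨ ¬T, not yet normal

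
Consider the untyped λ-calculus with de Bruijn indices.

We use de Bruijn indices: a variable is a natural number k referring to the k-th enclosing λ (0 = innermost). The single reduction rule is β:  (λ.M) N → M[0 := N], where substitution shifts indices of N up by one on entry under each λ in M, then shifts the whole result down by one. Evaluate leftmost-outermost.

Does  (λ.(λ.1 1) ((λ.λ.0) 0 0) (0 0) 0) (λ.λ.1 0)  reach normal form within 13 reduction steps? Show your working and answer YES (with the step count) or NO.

  start: (λ.(λ.1 1) ((λ.λ.0) 0 0) (0 0) 0) (λ.λ.1 0)
  →1  (λ.(λ.λ.1 0) (λ.λ.1 0)) ((λ.λ.0) (λ.λ.1 0) (λ.λ.1 0)) ((λ.λ.1 0) (λ.λ.1 0)) (λ.λ.1 0)
  →2  (λ.λ.1 0) (λ.λ.1 0) ((λ.λ.1 0) (λ.λ.1 0)) (λ.λ.1 0)
  →3  (λ.(λ.λ.1 0) 0) ((λ.λ.1 0) (λ.λ.1 0)) (λ.λ.1 0)
  →4  (λ.λ.1 0) ((λ.λ.1 0) (λ.λ.1 0)) (λ.λ.1 0)
  →5  (λ.(λ.λ.1 0) (λ.λ.1 0) 0) (λ.λ.1 0)
  →6  (λ.λ.1 0) (λ.λ.1 0) (λ.λ.1 0)
  →7  (λ.(λ.λ.1 0) 0) (λ.λ.1 0)
  →8  (λ.λ.1 0) (λ.λ.1 0)
  →9  λ.(λ.λ.1 0) 0
  →10  λ.λ.1 0

Answer: YES — reaches normal form λ.λ.1 0 in 10 ≤ 13 steps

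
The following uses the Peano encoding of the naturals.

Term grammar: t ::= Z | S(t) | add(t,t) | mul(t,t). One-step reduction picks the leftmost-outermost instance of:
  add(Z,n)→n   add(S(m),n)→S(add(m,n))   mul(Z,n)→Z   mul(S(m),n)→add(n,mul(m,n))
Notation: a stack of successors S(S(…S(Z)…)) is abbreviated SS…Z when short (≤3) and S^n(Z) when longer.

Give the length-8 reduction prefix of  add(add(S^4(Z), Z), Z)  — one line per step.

Answer: after 8 steps: S(S(S(S(add(add(Z, Z), Z)))))

Derivation:
  start: add(add(S^4(Z), Z), Z)
  step 1: add(S(add(SSSZ, Z)), Z)
  step 2: S(add(add(SSSZ, Z), Z))
  step 3: S(add(S(add(SSZ, Z)), Z))
  step 4: S(S(add(add(SSZ, Z), Z)))
  step 5: S(S(add(S(add(SZ, Z)), Z)))
  step 6: S(S(S(add(add(SZ, Z), Z))))
  step 7: S(S(S(add(S(add(Z, Z)), Z))))
  step 8: S(S(S(S(add(add(Z, Z), Z)))))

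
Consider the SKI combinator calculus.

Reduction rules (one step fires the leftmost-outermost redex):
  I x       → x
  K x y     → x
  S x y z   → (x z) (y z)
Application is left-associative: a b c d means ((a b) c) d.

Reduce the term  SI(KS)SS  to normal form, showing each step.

  start: SI(KS)SS
  [1] IS(KSS)S
  [2] S(KSS)S
  [3] SSS

Answer: normal form = SSS  (in 3 steps)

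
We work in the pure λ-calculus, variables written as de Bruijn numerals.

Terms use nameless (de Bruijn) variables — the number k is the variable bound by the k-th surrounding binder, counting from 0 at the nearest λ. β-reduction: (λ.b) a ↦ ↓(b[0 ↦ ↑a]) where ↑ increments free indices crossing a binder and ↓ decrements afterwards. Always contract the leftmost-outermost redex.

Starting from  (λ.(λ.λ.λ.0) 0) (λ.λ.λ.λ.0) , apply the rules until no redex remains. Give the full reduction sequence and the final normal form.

  start: (λ.(λ.λ.λ.0) 0) (λ.λ.λ.λ.0)
  step 1: (λ.λ.λ.0) (λ.λ.λ.λ.0)
  step 2: λ.λ.0

Answer: normal form = λ.λ.0  (in 2 steps)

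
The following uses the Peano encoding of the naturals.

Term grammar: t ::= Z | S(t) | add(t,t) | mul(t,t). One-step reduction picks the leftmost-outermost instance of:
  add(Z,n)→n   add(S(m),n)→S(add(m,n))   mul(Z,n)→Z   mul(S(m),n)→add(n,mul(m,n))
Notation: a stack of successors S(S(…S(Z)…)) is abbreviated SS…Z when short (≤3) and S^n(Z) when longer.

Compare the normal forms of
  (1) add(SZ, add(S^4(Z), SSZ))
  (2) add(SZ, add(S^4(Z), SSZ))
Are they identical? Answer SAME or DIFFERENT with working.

Term A:
  start: add(SZ, add(S^4(Z), SSZ))
  [1] S(add(Z, add(S^4(Z), SSZ)))
  [2] S(add(S^4(Z), SSZ))
  [3] S(S(add(SSSZ, SSZ)))
  [4] S(S(S(add(SSZ, SSZ))))
  [5] S(S(S(S(add(SZ, SSZ)))))
  [6] S(S(S(S(S(add(Z, SSZ))))))
  [7] S^7(Z)

Term B:
  start: add(SZ, add(S^4(Z), SSZ))
  [1] S(add(Z, add(S^4(Z), SSZ)))
  [2] S(add(S^4(Z), SSZ))
  [3] S(S(add(SSSZ, SSZ)))
  [4] S(S(S(add(SSZ, SSZ))))
  [5] S(S(S(S(add(SZ, SSZ)))))
  [6] S(S(S(S(S(add(Z, SSZ))))))
  [7] S^7(Z)

Answer: SAME — A ⇓ S^7(Z), B ⇓ S^7(Z)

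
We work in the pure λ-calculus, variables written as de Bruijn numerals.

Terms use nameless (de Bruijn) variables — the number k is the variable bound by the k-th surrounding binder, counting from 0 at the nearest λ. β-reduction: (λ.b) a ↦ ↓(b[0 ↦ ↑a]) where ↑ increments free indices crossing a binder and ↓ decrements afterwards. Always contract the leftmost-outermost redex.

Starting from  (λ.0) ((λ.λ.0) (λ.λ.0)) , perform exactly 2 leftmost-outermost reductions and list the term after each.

  start: (λ.0) ((λ.λ.0) (λ.λ.0))
  →1  (λ.λ.0) (λ.λ.0)
  →2  λ.0

Answer: after 2 steps: λ.0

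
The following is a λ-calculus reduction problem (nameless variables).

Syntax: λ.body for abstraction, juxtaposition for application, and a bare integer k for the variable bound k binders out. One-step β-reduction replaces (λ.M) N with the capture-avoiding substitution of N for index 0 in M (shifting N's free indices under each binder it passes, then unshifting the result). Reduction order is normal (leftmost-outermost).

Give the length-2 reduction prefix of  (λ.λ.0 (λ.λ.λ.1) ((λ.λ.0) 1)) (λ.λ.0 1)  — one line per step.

  start: (λ.λ.0 (λ.λ.λ.1) ((λ.λ.0) 1)) (λ.λ.0 1)
  →1  λ.0 (λ.λ.λ.1) ((λ.λ.0) (λ.λ.0 1))
  →2  λ.0 (λ.λ.λ.1) (λ.0)

Answer: after 2 steps: λ.0 (λ.λ.λ.1) (λ.0)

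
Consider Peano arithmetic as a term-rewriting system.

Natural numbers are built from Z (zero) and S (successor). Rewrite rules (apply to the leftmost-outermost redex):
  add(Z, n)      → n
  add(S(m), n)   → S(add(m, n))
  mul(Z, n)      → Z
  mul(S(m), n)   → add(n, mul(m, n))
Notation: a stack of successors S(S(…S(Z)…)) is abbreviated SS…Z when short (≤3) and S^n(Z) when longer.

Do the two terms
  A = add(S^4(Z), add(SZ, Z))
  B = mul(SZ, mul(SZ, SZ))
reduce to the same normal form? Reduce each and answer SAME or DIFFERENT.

Term A:
  start: add(S^4(Z), add(SZ, Z))
  step 1: S(add(SSSZ, add(SZ, Z)))
  step 2: S(S(add(SSZ, add(SZ, Z))))
  step 3: S(S(S(add(SZ, add(SZ, Z)))))
  step 4: S(S(S(S(add(Z, add(SZ, Z))))))
  step 5: S(S(S(S(add(SZ, Z)))))
  step 6: S(S(S(S(S(add(Z, Z))))))
  step 7: S^5(Z)

Term B:
  start: mul(SZ, mul(SZ, SZ))
  step 1: add(mul(SZ, SZ), mul(Z, mul(SZ, SZ)))
  step 2: add(add(SZ, mul(Z, SZ)), mul(Z, mul(SZ, SZ)))
  step 3: add(S(add(Z, mul(Z, SZ))), mul(Z, mul(SZ, SZ)))
  step 4: S(add(add(Z, mul(Z, SZ)), mul(Z, mul(SZ, SZ))))
  step 5: S(add(mul(Z, SZ), mul(Z, mul(SZ, SZ))))
  step 6: S(add(Z, mul(Z, mul(SZ, SZ))))
  step 7: S(mul(Z, mul(SZ, SZ)))
  step 8: SZ

Answer: DIFFERENT — A ⇓ S^5(Z), B ⇓ SZ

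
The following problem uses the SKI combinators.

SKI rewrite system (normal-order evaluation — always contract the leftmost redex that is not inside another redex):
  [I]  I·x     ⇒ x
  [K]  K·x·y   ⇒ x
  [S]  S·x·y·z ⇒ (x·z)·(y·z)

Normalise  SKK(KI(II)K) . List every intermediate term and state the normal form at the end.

  start: SKK(KI(II)K)
  step 1: K(KI(II)K)(K(KI(II)K))
  step 2: KI(II)K
  step 3: IK
  step 4: K

Answer: normal form = K  (in 4 steps)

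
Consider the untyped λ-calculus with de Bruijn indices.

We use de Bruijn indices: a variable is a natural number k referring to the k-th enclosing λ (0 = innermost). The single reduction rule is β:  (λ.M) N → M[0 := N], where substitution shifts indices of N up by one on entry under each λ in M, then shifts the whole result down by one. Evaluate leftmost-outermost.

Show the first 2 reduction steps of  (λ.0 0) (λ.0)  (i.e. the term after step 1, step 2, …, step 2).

Answer: after 2 steps: λ.0

Reduction:
  start: (λ.0 0) (λ.0)
  step 1: (λ.0) (λ.0)
  step 2: λ.0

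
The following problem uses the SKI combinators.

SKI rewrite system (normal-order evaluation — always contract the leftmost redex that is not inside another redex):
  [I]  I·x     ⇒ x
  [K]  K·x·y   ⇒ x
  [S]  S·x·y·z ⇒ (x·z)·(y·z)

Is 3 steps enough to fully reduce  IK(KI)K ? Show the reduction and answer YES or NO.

  start: IK(KI)K
  [1] K(KI)K
  [2] KI

Answer: YES — reaches normal form KI in 2 ≤ 3 steps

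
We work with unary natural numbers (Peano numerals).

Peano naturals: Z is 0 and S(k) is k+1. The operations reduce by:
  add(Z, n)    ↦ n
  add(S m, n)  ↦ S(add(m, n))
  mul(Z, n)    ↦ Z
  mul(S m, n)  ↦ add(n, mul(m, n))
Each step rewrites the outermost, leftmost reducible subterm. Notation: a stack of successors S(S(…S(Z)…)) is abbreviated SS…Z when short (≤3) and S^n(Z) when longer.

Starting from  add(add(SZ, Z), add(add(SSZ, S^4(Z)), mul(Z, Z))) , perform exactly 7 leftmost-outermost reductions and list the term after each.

Answer: after 7 steps: S(S(add(S(add(Z, S^4(Z))), mul(Z, Z))))

Reduction:
  start: add(add(SZ, Z), add(add(SSZ, S^4(Z)), mul(Z, Z)))
  [1] add(S(add(Z, Z)), add(add(SSZ, S^4(Z)), mul(Z, Z)))
  [2] S(add(add(Z, Z), add(add(SSZ, S^4(Z)), mul(Z, Z))))
  [3] S(add(Z, add(add(SSZ, S^4(Z)), mul(Z, Z))))
  [4] S(add(add(SSZ, S^4(Z)), mul(Z, Z)))
  [5] S(add(S(add(SZ, S^4(Z))), mul(Z, Z)))
  [6] S(S(add(add(SZ, S^4(Z)), mul(Z, Z))))
  [7] S(S(add(S(add(Z, S^4(Z))), mul(Z, Z))))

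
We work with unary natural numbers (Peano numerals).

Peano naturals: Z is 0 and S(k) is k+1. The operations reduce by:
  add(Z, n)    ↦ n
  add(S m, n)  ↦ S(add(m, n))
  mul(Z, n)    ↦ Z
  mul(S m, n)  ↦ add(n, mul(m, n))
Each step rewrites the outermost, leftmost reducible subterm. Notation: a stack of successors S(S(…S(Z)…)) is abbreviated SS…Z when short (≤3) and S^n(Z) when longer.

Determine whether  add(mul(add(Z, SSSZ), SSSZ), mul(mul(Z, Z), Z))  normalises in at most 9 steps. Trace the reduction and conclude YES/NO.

Answer: NO — after 9 steps the term is S(S(S(add(mul(SSZ, SSSZ), mul(mul(Z, Z), Z))))), not yet normal

Reduction:
  start: add(mul(add(Z, SSSZ), SSSZ), mul(mul(Z, Z), Z))
  step 1: add(mul(SSSZ, SSSZ), mul(mul(Z, Z), Z))
  step 2: add(add(SSSZ, mul(SSZ, SSSZ)), mul(mul(Z, Z), Z))
  step 3: add(S(add(SSZ, mul(SSZ, SSSZ))), mul(mul(Z, Z), Z))
  step 4: S(add(add(SSZ, mul(SSZ, SSSZ)), mul(mul(Z, Z), Z)))
  step 5: S(add(S(add(SZ, mul(SSZ, SSSZ))), mul(mul(Z, Z), Z)))
  step 6: S(S(add(add(SZ, mul(SSZ, SSSZ)), mul(mul(Z, Z), Z))))
  step 7: S(S(add(S(add(Z, mul(SSZ, SSSZ))), mul(mul(Z, Z), Z))))
  step 8: S(S(S(add(add(Z, mul(SSZ, SSSZ)), mul(mul(Z, Z), Z)))))
  step 9: S(S(S(add(mul(SSZ, SSSZ), mul(mul(Z, Z), Z)))))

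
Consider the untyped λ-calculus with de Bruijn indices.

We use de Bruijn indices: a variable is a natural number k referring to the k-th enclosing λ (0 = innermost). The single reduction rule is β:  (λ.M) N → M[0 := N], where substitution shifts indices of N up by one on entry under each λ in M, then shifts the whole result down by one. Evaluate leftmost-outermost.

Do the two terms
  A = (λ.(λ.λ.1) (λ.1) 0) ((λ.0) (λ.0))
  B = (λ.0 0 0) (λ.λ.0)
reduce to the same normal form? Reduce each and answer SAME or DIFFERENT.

Answer: SAME — A ⇓ λ.λ.0, B ⇓ λ.λ.0

Derivation:
Term A:
  start: (λ.(λ.λ.1) (λ.1) 0) ((λ.0) (λ.0))
  [1] (λ.λ.1) (λ.(λ.0) (λ.0)) ((λ.0) (λ.0))
  [2] (λ.λ.(λ.0) (λ.0)) ((λ.0) (λ.0))
  [3] λ.(λ.0) (λ.0)
  [4] λ.λ.0

Term B:
  start: (λ.0 0 0) (λ.λ.0)
  [1] (λ.λ.0) (λ.λ.0) (λ.λ.0)
  [2] (λ.0) (λ.λ.0)
  [3] λ.λ.0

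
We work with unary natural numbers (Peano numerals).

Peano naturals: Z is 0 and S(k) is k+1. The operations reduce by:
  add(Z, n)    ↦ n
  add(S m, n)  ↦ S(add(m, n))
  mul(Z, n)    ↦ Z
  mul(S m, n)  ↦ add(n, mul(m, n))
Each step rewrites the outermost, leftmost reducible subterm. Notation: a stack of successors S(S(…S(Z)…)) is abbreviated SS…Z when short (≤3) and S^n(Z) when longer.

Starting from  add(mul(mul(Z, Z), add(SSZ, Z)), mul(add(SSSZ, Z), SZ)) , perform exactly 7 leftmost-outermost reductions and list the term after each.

  start: add(mul(mul(Z, Z), add(SSZ, Z)), mul(add(SSSZ, Z), SZ))
  step 1: add(mul(Z, add(SSZ, Z)), mul(add(SSSZ, Z), SZ))
  step 2: add(Z, mul(add(SSSZ, Z), SZ))
  step 3: mul(add(SSSZ, Z), SZ)
  step 4: mul(S(add(SSZ, Z)), SZ)
  step 5: add(SZ, mul(add(SSZ, Z), SZ))
  step 6: S(add(Z, mul(add(SSZ, Z), SZ)))
  step 7: S(mul(add(SSZ, Z), SZ))

Answer: after 7 steps: S(mul(add(SSZ, Z), SZ))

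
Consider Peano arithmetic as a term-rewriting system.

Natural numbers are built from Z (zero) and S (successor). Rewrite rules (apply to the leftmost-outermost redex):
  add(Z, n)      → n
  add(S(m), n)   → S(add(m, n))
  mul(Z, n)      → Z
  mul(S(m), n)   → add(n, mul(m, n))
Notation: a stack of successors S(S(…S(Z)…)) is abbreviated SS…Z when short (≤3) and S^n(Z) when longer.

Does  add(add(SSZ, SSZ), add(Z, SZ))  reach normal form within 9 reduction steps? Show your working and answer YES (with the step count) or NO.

  start: add(add(SSZ, SSZ), add(Z, SZ))
  [1] add(S(add(SZ, SSZ)), add(Z, SZ))
  [2] S(add(add(SZ, SSZ), add(Z, SZ)))
  [3] S(add(S(add(Z, SSZ)), add(Z, SZ)))
  [4] S(S(add(add(Z, SSZ), add(Z, SZ))))
  [5] S(S(add(SSZ, add(Z, SZ))))
  [6] S(S(S(add(SZ, add(Z, SZ)))))
  [7] S(S(S(S(add(Z, add(Z, SZ))))))
  [8] S(S(S(S(add(Z, SZ)))))
  [9] S^5(Z)

Answer: YES — reaches normal form S^5(Z) in 9 ≤ 9 steps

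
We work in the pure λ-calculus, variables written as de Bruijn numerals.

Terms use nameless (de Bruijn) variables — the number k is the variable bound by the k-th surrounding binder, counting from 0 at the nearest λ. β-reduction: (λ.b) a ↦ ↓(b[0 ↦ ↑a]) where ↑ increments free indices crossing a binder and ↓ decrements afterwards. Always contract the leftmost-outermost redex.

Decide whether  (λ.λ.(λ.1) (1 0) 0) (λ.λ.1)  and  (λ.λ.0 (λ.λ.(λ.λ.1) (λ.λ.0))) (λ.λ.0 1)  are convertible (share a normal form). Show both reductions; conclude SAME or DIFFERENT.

Term A:
  start: (λ.λ.(λ.1) (1 0) 0) (λ.λ.1)
  step 1: λ.(λ.1) ((λ.λ.1) 0) 0
  step 2: λ.0 0

Term B:
  start: (λ.λ.0 (λ.λ.(λ.λ.1) (λ.λ.0))) (λ.λ.0 1)
  step 1: λ.0 (λ.λ.(λ.λ.1) (λ.λ.0))
  step 2: λ.0 (λ.λ.λ.λ.λ.0)

Answer: DIFFERENT — A ⇓ λ.0 0, B ⇓ λ.0 (λ.λ.λ.λ.λ.0)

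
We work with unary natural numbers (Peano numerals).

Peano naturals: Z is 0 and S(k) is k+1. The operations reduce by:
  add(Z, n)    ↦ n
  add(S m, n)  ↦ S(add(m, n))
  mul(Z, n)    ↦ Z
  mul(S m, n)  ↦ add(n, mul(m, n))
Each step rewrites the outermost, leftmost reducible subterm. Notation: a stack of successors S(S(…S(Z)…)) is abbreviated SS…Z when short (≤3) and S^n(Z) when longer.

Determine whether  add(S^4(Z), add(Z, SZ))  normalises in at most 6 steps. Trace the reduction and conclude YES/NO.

Answer: YES — reaches normal form S^5(Z) in 6 ≤ 6 steps

Derivation:
  start: add(S^4(Z), add(Z, SZ))
  →1  S(add(SSSZ, add(Z, SZ)))
  →2  S(S(add(SSZ, add(Z, SZ))))
  →3  S(S(S(add(SZ, add(Z, SZ)))))
  →4  S(S(S(S(add(Z, add(Z, SZ))))))
  →5  S(S(S(S(add(Z, SZ)))))
  →6  S^5(Z)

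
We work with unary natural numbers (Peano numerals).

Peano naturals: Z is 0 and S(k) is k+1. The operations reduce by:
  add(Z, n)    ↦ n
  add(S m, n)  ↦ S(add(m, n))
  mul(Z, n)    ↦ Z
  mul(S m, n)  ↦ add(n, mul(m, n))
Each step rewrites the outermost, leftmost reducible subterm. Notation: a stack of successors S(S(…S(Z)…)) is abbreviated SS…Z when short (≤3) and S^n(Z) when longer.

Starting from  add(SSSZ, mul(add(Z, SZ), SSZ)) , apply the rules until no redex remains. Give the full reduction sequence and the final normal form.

  start: add(SSSZ, mul(add(Z, SZ), SSZ))
  step 1: S(add(SSZ, mul(add(Z, SZ), SSZ)))
  step 2: S(S(add(SZ, mul(add(Z, SZ), SSZ))))
  step 3: S(S(S(add(Z, mul(add(Z, SZ), SSZ)))))
  step 4: S(S(S(mul(add(Z, SZ), SSZ))))
  step 5: S(S(S(mul(SZ, SSZ))))
  step 6: S(S(S(add(SSZ, mul(Z, SSZ)))))
  step 7: S(S(S(S(add(SZ, mul(Z, SSZ))))))
  step 8: S(S(S(S(S(add(Z, mul(Z, SSZ)))))))
  step 9: S(S(S(S(S(mul(Z, SSZ))))))
  step 10: S^5(Z)

Answer: normal form = S^5(Z)  (in 10 steps)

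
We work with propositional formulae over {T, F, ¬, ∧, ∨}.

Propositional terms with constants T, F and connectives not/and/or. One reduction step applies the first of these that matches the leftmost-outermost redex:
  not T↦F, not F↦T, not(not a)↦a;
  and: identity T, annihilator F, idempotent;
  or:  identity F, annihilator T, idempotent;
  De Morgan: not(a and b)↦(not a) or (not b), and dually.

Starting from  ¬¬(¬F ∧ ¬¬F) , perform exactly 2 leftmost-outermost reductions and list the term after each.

  start: ¬¬(¬F ∧ ¬¬F)
  [1] ¬F ∧ ¬¬F
  [2] T ∧ ¬¬F

Answer: after 2 steps: T ∧ ¬¬F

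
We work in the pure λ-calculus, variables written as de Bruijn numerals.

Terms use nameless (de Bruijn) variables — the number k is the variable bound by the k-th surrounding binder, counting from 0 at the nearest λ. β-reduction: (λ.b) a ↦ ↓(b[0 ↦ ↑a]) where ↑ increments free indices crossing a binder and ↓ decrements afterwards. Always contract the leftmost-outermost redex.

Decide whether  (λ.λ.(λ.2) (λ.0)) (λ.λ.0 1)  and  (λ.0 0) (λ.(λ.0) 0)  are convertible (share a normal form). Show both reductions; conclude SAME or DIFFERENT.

Term A:
  start: (λ.λ.(λ.2) (λ.0)) (λ.λ.0 1)
  [1] λ.(λ.λ.λ.0 1) (λ.0)
  [2] λ.λ.λ.0 1

Term B:
  start: (λ.0 0) (λ.(λ.0) 0)
  [1] (λ.(λ.0) 0) (λ.(λ.0) 0)
  [2] (λ.0) (λ.(λ.0) 0)
  [3] λ.(λ.0) 0
  [4] λ.0

Answer: DIFFERENT — A ⇓ λ.λ.λ.0 1, B ⇓ λ.0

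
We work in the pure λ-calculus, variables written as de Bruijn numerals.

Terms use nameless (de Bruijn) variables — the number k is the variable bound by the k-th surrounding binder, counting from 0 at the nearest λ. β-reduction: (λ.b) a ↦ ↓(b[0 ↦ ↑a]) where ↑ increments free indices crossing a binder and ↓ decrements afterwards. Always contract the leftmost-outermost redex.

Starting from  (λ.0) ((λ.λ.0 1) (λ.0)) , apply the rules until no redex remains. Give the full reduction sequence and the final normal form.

  start: (λ.0) ((λ.λ.0 1) (λ.0))
  [1] (λ.λ.0 1) (λ.0)
  [2] λ.0 (λ.0)

Answer: normal form = λ.0 (λ.0)  (in 2 steps)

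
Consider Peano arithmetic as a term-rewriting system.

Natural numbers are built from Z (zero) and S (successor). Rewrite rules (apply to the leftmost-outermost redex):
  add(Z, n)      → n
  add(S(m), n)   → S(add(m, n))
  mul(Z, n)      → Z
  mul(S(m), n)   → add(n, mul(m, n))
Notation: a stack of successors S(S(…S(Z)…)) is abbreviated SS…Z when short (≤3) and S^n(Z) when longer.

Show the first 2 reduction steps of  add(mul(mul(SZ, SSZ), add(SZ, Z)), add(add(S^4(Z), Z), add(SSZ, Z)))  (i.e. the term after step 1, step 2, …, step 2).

  start: add(mul(mul(SZ, SSZ), add(SZ, Z)), add(add(S^4(Z), Z), add(SSZ, Z)))
  [1] add(mul(add(SSZ, mul(Z, SSZ)), add(SZ, Z)), add(add(S^4(Z), Z), add(SSZ, Z)))
  [2] add(mul(S(add(SZ, mul(Z, SSZ))), add(SZ, Z)), add(add(S^4(Z), Z), add(SSZ, Z)))

Answer: after 2 steps: add(mul(S(add(SZ, mul(Z, SSZ))), add(SZ, Z)), add(add(S^4(Z), Z), add(SSZ, Z)))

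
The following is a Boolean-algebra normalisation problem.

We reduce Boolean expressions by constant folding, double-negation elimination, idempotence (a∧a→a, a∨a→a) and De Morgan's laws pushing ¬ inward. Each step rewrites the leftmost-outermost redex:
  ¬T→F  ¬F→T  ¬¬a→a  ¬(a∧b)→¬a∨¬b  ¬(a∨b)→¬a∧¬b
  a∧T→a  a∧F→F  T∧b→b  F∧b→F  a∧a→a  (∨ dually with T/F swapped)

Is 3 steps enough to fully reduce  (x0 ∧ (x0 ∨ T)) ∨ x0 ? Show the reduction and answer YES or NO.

  start: (x0 ∧ (x0 ∨ T)) ∨ x0
  →1  (x0 ∧ T) ∨ x0
  →2  x0 ∨ x0
  →3  x0

Answer: YES — reaches normal form x0 in 3 ≤ 3 steps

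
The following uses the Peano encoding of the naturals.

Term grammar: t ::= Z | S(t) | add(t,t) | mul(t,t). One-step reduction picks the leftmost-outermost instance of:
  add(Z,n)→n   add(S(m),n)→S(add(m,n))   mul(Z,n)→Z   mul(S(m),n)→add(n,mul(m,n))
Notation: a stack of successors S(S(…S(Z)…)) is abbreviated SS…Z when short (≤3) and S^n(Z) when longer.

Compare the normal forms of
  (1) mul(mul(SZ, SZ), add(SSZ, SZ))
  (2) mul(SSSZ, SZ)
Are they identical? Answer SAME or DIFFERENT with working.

Term A:
  start: mul(mul(SZ, SZ), add(SSZ, SZ))
  step 1: mul(add(SZ, mul(Z, SZ)), add(SSZ, SZ))
  step 2: mul(S(add(Z, mul(Z, SZ))), add(SSZ, SZ))
  step 3: add(add(SSZ, SZ), mul(add(Z, mul(Z, SZ)), add(SSZ, SZ)))
  step 4: add(S(add(SZ, SZ)), mul(add(Z, mul(Z, SZ)), add(SSZ, SZ)))
  step 5: S(add(add(SZ, SZ), mul(add(Z, mul(Z, SZ)), add(SSZ, SZ))))
  step 6: S(add(S(add(Z, SZ)), mul(add(Z, mul(Z, SZ)), add(SSZ, SZ))))
  step 7: S(S(add(add(Z, SZ), mul(add(Z, mul(Z, SZ)), add(SSZ, SZ)))))
  step 8: S(S(add(SZ, mul(add(Z, mul(Z, SZ)), add(SSZ, SZ)))))
  step 9: S(S(S(add(Z, mul(add(Z, mul(Z, SZ)), add(SSZ, SZ))))))
  step 10: S(S(S(mul(add(Z, mul(Z, SZ)), add(SSZ, SZ)))))
  step 11: S(S(S(mul(mul(Z, SZ), add(SSZ, SZ)))))
  step 12: S(S(S(mul(Z, add(SSZ, SZ)))))
  step 13: SSSZ

Term B:
  start: mul(SSSZ, SZ)
  step 1: add(SZ, mul(SSZ, SZ))
  step 2: S(add(Z, mul(SSZ, SZ)))
  step 3: S(mul(SSZ, SZ))
  step 4: S(add(SZ, mul(SZ, SZ)))
  step 5: S(S(add(Z, mul(SZ, SZ))))
  step 6: S(S(mul(SZ, SZ)))
  step 7: S(S(add(SZ, mul(Z, SZ))))
  step 8: S(S(S(add(Z, mul(Z, SZ)))))
  step 9: S(S(S(mul(Z, SZ))))
  step 10: SSSZ

Answer: SAME — A ⇓ SSSZ, B ⇓ SSSZ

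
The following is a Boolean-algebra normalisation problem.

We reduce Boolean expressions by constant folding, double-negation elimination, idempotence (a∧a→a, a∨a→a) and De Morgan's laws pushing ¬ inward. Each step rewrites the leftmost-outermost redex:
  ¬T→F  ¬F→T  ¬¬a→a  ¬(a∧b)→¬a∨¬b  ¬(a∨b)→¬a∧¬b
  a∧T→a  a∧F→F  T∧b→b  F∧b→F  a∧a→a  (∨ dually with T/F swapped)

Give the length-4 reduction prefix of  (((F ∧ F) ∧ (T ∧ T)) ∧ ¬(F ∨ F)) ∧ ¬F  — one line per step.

  start: (((F ∧ F) ∧ (T ∧ T)) ∧ ¬(F ∨ F)) ∧ ¬F
  step 1: ((F ∧ (T ∧ T)) ∧ ¬(F ∨ F)) ∧ ¬F
  step 2: (F ∧ ¬(F ∨ F)) ∧ ¬F
  step 3: F ∧ ¬F
  step 4: F

Answer: after 4 steps: F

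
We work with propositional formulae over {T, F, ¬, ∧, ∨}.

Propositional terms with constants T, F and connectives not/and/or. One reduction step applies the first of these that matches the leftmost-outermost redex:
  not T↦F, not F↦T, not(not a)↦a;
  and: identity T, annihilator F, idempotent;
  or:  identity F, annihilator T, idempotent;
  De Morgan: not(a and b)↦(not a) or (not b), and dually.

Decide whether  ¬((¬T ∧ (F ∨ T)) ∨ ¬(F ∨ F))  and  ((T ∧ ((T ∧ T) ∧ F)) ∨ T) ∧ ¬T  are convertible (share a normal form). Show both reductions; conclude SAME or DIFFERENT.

Answer: SAME — A ⇓ F, B ⇓ F

Working:
Term A:
  start: ¬((¬T ∧ (F ∨ T)) ∨ ¬(F ∨ F))
  [1] ¬(¬T ∧ (F ∨ T)) ∧ ¬¬(F ∨ F)
  [2] (¬¬T ∨ ¬(F ∨ T)) ∧ ¬¬(F ∨ F)
  [3] (T ∨ ¬(F ∨ T)) ∧ ¬¬(F ∨ F)
  [4] T ∧ ¬¬(F ∨ F)
  [5] ¬¬(F ∨ F)
  [6] F ∨ F
  [7] F

Term B:
  start: ((T ∧ ((T ∧ T) ∧ F)) ∨ T) ∧ ¬T
  [1] T ∧ ¬T
  [2] ¬T
  [3] F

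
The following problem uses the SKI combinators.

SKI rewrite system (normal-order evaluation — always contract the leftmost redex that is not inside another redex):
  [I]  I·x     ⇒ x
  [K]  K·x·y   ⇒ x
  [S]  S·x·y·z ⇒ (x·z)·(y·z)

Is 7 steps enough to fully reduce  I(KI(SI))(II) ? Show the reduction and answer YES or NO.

  start: I(KI(SI))(II)
  →1  KI(SI)(II)
  →2  I(II)
  →3  II
  →4  I

Answer: YES — reaches normal form I in 4 ≤ 7 steps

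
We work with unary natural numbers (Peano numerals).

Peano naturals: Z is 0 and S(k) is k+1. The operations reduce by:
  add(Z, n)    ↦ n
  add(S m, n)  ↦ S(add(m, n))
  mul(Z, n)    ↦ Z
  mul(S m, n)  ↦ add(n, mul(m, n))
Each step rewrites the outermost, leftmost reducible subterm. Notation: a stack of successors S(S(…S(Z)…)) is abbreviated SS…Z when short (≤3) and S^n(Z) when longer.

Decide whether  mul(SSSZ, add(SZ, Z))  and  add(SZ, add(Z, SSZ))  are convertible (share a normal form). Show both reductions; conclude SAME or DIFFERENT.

Answer: SAME — A ⇓ SSSZ, B ⇓ SSSZ

Working:
Term A:
  start: mul(SSSZ, add(SZ, Z))
  →1  add(add(SZ, Z), mul(SSZ, add(SZ, Z)))
  →2  add(S(add(Z, Z)), mul(SSZ, add(SZ, Z)))
  →3  S(add(add(Z, Z), mul(SSZ, add(SZ, Z))))
  →4  S(add(Z, mul(SSZ, add(SZ, Z))))
  →5  S(mul(SSZ, add(SZ, Z)))
  →6  S(add(add(SZ, Z), mul(SZ, add(SZ, Z))))
  →7  S(add(S(add(Z, Z)), mul(SZ, add(SZ, Z))))
  →8  S(S(add(add(Z, Z), mul(SZ, add(SZ, Z)))))
  →9  S(S(add(Z, mul(SZ, add(SZ, Z)))))
  →10  S(S(mul(SZ, add(SZ, Z))))
  →11  S(S(add(add(SZ, Z), mul(Z, add(SZ, Z)))))
  →12  S(S(add(S(add(Z, Z)), mul(Z, add(SZ, Z)))))
  →13  S(S(S(add(add(Z, Z), mul(Z, add(SZ, Z))))))
  →14  S(S(S(add(Z, mul(Z, add(SZ, Z))))))
  →15  S(S(S(mul(Z, add(SZ, Z)))))
  →16  SSSZ

Term B:
  start: add(SZ, add(Z, SSZ))
  →1  S(add(Z, add(Z, SSZ)))
  →2  S(add(Z, SSZ))
  →3  SSSZ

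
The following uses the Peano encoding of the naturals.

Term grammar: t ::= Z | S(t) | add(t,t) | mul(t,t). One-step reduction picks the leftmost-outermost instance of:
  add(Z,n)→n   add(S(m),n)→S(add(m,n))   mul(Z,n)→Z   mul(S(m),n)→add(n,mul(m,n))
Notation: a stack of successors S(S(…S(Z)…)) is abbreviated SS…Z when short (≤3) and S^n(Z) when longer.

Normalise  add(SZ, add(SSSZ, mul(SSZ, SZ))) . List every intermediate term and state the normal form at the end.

Answer: normal form = S^6(Z)  (in 13 steps)

Reduction:
  start: add(SZ, add(SSSZ, mul(SSZ, SZ)))
  [1] S(add(Z, add(SSSZ, mul(SSZ, SZ))))
  [2] S(add(SSSZ, mul(SSZ, SZ)))
  [3] S(S(add(SSZ, mul(SSZ, SZ))))
  [4] S(S(S(add(SZ, mul(SSZ, SZ)))))
  [5] S(S(S(S(add(Z, mul(SSZ, SZ))))))
  [6] S(S(S(S(mul(SSZ, SZ)))))
  [7] S(S(S(S(add(SZ, mul(SZ, SZ))))))
  [8] S(S(S(S(S(add(Z, mul(SZ, SZ)))))))
  [9] S(S(S(S(S(mul(SZ, SZ))))))
  [10] S(S(S(S(S(add(SZ, mul(Z, SZ)))))))
  [11] S(S(S(S(S(S(add(Z, mul(Z, SZ))))))))
  [12] S(S(S(S(S(S(mul(Z, SZ)))))))
  [13] S^6(Z)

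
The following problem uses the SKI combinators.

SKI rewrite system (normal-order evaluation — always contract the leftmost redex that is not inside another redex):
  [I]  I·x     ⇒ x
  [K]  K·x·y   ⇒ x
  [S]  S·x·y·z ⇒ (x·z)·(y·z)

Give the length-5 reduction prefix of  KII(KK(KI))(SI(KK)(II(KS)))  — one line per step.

  start: KII(KK(KI))(SI(KK)(II(KS)))
  →1  I(KK(KI))(SI(KK)(II(KS)))
  →2  KK(KI)(SI(KK)(II(KS)))
  →3  K(SI(KK)(II(KS)))
  →4  K(I(II(KS))(KK(II(KS))))
  →5  K(II(KS)(KK(II(KS))))

Answer: after 5 steps: K(II(KS)(KK(II(KS))))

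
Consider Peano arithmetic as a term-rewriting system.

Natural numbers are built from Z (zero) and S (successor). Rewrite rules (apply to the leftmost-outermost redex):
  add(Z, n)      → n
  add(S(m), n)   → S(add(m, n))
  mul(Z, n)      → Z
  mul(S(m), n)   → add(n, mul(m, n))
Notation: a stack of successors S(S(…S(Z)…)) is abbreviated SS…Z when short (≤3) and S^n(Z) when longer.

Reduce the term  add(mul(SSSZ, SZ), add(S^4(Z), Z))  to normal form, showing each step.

Answer: normal form = S^7(Z)  (in 19 steps)

Derivation:
  start: add(mul(SSSZ, SZ), add(S^4(Z), Z))
  step 1: add(add(SZ, mul(SSZ, SZ)), add(S^4(Z), Z))
  step 2: add(S(add(Z, mul(SSZ, SZ))), add(S^4(Z), Z))
  step 3: S(add(add(Z, mul(SSZ, SZ)), add(S^4(Z), Z)))
  step 4: S(add(mul(SSZ, SZ), add(S^4(Z), Z)))
  step 5: S(add(add(SZ, mul(SZ, SZ)), add(S^4(Z), Z)))
  step 6: S(add(S(add(Z, mul(SZ, SZ))), add(S^4(Z), Z)))
  step 7: S(S(add(add(Z, mul(SZ, SZ)), add(S^4(Z), Z))))
  step 8: S(S(add(mul(SZ, SZ), add(S^4(Z), Z))))
  step 9: S(S(add(add(SZ, mul(Z, SZ)), add(S^4(Z), Z))))
  step 10: S(S(add(S(add(Z, mul(Z, SZ))), add(S^4(Z), Z))))
  step 11: S(S(S(add(add(Z, mul(Z, SZ)), add(S^4(Z), Z)))))
  step 12: S(S(S(add(mul(Z, SZ), add(S^4(Z), Z)))))
  step 13: S(S(S(add(Z, add(S^4(Z), Z)))))
  step 14: S(S(S(add(S^4(Z), Z))))
  step 15: S(S(S(S(add(SSSZ, Z)))))
  step 16: S(S(S(S(S(add(SSZ, Z))))))
  step 17: S(S(S(S(S(S(add(SZ, Z)))))))
  step 18: S(S(S(S(S(S(S(add(Z, Z))))))))
  step 19: S^7(Z)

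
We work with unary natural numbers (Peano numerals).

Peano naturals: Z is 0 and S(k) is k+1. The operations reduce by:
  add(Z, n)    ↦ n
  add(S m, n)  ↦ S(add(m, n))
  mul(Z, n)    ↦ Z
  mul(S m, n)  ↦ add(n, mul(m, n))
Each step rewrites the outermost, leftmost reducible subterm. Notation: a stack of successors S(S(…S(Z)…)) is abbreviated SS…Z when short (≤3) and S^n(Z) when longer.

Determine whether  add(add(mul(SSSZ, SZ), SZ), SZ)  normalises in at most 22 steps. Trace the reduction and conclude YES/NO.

  start: add(add(mul(SSSZ, SZ), SZ), SZ)
  step 1: add(add(add(SZ, mul(SSZ, SZ)), SZ), SZ)
  step 2: add(add(S(add(Z, mul(SSZ, SZ))), SZ), SZ)
  step 3: add(S(add(add(Z, mul(SSZ, SZ)), SZ)), SZ)
  step 4: S(add(add(add(Z, mul(SSZ, SZ)), SZ), SZ))
  step 5: S(add(add(mul(SSZ, SZ), SZ), SZ))
  step 6: S(add(add(add(SZ, mul(SZ, SZ)), SZ), SZ))
  step 7: S(add(add(S(add(Z, mul(SZ, SZ))), SZ), SZ))
  step 8: S(add(S(add(add(Z, mul(SZ, SZ)), SZ)), SZ))
  step 9: S(S(add(add(add(Z, mul(SZ, SZ)), SZ), SZ)))
  step 10: S(S(add(add(mul(SZ, SZ), SZ), SZ)))
  step 11: S(S(add(add(add(SZ, mul(Z, SZ)), SZ), SZ)))
  step 12: S(S(add(add(S(add(Z, mul(Z, SZ))), SZ), SZ)))
  step 13: S(S(add(S(add(add(Z, mul(Z, SZ)), SZ)), SZ)))
  step 14: S(S(S(add(add(add(Z, mul(Z, SZ)), SZ), SZ))))
  step 15: S(S(S(add(add(mul(Z, SZ), SZ), SZ))))
  step 16: S(S(S(add(add(Z, SZ), SZ))))
  step 17: S(S(S(add(SZ, SZ))))
  step 18: S(S(S(S(add(Z, SZ)))))
  step 19: S^5(Z)

Answer: YES — reaches normal form S^5(Z) in 19 ≤ 22 steps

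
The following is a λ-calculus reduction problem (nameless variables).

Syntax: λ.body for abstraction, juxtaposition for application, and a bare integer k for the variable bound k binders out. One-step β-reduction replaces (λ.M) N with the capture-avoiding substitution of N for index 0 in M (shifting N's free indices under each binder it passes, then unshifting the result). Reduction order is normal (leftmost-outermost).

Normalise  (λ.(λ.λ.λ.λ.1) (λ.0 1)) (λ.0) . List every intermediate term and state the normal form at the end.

  start: (λ.(λ.λ.λ.λ.1) (λ.0 1)) (λ.0)
  [1] (λ.λ.λ.λ.1) (λ.0 (λ.0))
  [2] λ.λ.λ.1

Answer: normal form = λ.λ.λ.1  (in 2 steps)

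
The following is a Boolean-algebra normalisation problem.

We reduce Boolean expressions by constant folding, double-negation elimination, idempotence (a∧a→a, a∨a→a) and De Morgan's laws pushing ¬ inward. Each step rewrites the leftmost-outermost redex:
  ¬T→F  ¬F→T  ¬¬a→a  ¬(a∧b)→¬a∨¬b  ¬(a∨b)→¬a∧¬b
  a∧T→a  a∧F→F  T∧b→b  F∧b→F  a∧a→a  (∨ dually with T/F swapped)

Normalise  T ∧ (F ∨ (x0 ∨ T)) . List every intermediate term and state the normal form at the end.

Answer: normal form = T  (in 3 steps)

Reduction:
  start: T ∧ (F ∨ (x0 ∨ T))
  [1] F ∨ (x0 ∨ T)
  [2] x0 ∨ T
  [3] T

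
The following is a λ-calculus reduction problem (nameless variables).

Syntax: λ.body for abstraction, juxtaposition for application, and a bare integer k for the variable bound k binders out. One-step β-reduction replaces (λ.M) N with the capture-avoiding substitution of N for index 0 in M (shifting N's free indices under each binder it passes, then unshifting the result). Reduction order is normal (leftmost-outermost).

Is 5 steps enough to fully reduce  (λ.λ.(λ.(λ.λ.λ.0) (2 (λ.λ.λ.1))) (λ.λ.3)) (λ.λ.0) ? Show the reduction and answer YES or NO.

Answer: YES — reaches normal form λ.λ.λ.0 in 3 ≤ 5 steps

Working:
  start: (λ.λ.(λ.(λ.λ.λ.0) (2 (λ.λ.λ.1))) (λ.λ.3)) (λ.λ.0)
  [1] λ.(λ.(λ.λ.λ.0) ((λ.λ.0) (λ.λ.λ.1))) (λ.λ.λ.λ.0)
  [2] λ.(λ.λ.λ.0) ((λ.λ.0) (λ.λ.λ.1))
  [3] λ.λ.λ.0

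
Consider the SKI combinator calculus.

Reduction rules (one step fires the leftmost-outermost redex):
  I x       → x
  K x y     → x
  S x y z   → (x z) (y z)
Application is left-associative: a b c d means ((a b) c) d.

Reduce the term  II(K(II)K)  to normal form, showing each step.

Answer: normal form = I  (in 4 steps)

Working:
  start: II(K(II)K)
  step 1: I(K(II)K)
  step 2: K(II)K
  step 3: II
  step 4: I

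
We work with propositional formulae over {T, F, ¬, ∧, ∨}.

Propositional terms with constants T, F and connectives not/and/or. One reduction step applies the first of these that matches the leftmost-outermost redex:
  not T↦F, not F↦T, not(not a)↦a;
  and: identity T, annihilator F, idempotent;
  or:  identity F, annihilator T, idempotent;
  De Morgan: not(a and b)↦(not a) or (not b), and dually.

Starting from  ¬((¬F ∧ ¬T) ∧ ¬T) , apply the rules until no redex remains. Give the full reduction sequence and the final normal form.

  start: ¬((¬F ∧ ¬T) ∧ ¬T)
  [1] ¬(¬F ∧ ¬T) ∨ ¬¬T
  [2] (¬¬F ∨ ¬¬T) ∨ ¬¬T
  [3] (F ∨ ¬¬T) ∨ ¬¬T
  [4] ¬¬T ∨ ¬¬T
  [5] ¬¬T
  [6] T

Answer: normal form = T  (in 6 steps)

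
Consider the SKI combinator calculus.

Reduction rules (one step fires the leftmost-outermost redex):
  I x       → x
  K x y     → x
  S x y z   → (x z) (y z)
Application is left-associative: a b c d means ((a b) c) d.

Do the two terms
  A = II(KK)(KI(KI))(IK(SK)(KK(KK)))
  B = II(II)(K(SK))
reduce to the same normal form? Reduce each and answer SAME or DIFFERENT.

Answer: SAME — A ⇓ K(SK), B ⇓ K(SK)

Reduction:
Term A:
  start: II(KK)(KI(KI))(IK(SK)(KK(KK)))
  [1] I(KK)(KI(KI))(IK(SK)(KK(KK)))
  [2] KK(KI(KI))(IK(SK)(KK(KK)))
  [3] K(IK(SK)(KK(KK)))
  [4] K(K(SK)(KK(KK)))
  [5] K(SK)

Term B:
  start: II(II)(K(SK))
  [1] I(II)(K(SK))
  [2] II(K(SK))
  [3] I(K(SK))
  [4] K(SK)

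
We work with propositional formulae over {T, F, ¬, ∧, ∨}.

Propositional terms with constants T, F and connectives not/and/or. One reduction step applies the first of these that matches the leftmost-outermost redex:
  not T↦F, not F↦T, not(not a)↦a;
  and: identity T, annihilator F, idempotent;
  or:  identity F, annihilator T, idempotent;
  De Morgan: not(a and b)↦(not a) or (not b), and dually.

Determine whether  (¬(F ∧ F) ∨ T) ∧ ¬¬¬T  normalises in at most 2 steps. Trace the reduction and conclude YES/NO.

Answer: NO — after 2 steps the term is ¬¬¬T, not yet normal

Derivation:
  start: (¬(F ∧ F) ∨ T) ∧ ¬¬¬T
  →1  T ∧ ¬¬¬T
  →2  ¬¬¬T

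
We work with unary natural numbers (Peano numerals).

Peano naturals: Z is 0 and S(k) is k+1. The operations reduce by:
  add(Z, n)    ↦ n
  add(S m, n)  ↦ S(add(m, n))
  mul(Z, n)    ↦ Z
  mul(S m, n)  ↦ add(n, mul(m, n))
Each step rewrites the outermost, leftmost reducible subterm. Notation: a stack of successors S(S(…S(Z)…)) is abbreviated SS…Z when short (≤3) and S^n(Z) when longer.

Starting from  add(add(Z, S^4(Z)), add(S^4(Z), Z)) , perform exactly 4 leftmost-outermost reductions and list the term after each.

Answer: after 4 steps: S(S(S(add(SZ, add(S^4(Z), Z)))))

Reduction:
  start: add(add(Z, S^4(Z)), add(S^4(Z), Z))
  step 1: add(S^4(Z), add(S^4(Z), Z))
  step 2: S(add(SSSZ, add(S^4(Z), Z)))
  step 3: S(S(add(SSZ, add(S^4(Z), Z))))
  step 4: S(S(S(add(SZ, add(S^4(Z), Z)))))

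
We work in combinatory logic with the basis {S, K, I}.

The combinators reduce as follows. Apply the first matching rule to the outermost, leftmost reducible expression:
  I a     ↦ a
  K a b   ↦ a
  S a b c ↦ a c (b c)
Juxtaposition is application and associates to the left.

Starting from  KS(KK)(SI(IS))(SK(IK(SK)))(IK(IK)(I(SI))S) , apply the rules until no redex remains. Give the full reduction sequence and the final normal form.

  start: KS(KK)(SI(IS))(SK(IK(SK)))(IK(IK)(I(SI))S)
  →1  S(SI(IS))(SK(IK(SK)))(IK(IK)(I(SI))S)
  →2  SI(IS)(IK(IK)(I(SI))S)(SK(IK(SK))(IK(IK)(I(SI))S))
  →3  I(IK(IK)(I(SI))S)(IS(IK(IK)(I(SI))S))(SK(IK(SK))(IK(IK)(I(SI))S))
  →4  IK(IK)(I(SI))S(IS(IK(IK)(I(SI))S))(SK(IK(SK))(IK(IK)(I(SI))S))
  →5  K(IK)(I(SI))S(IS(IK(IK)(I(SI))S))(SK(IK(SK))(IK(IK)(I(SI))S))
  →6  IKS(IS(IK(IK)(I(SI))S))(SK(IK(SK))(IK(IK)(I(SI))S))
  →7  KS(IS(IK(IK)(I(SI))S))(SK(IK(SK))(IK(IK)(I(SI))S))
  →8  S(SK(IK(SK))(IK(IK)(I(SI))S))
  →9  S(K(IK(IK)(I(SI))S)(IK(SK)(IK(IK)(I(SI))S)))
  →10  S(IK(IK)(I(SI))S)
  →11  S(K(IK)(I(SI))S)
  →12  S(IKS)
  →13  S(KS)

Answer: normal form = S(KS)  (in 13 steps)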